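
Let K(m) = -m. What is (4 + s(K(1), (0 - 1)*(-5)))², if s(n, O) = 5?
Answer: 81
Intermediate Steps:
(4 + s(K(1), (0 - 1)*(-5)))² = (4 + 5)² = 9² = 81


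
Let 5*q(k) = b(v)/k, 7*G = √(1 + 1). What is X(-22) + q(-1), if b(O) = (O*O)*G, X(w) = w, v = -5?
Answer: -22 - 5*√2/7 ≈ -23.010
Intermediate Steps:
G = √2/7 (G = √(1 + 1)/7 = √2/7 ≈ 0.20203)
b(O) = √2*O²/7 (b(O) = (O*O)*(√2/7) = O²*(√2/7) = √2*O²/7)
q(k) = 5*√2/(7*k) (q(k) = (((⅐)*√2*(-5)²)/k)/5 = (((⅐)*√2*25)/k)/5 = ((25*√2/7)/k)/5 = (25*√2/(7*k))/5 = 5*√2/(7*k))
X(-22) + q(-1) = -22 + (5/7)*√2/(-1) = -22 + (5/7)*√2*(-1) = -22 - 5*√2/7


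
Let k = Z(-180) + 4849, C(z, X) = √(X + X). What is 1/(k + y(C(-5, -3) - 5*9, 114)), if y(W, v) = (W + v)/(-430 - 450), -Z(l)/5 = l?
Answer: 4451964880/25593997020607 + 880*I*√6/25593997020607 ≈ 0.00017395 + 8.4221e-11*I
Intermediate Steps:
C(z, X) = √2*√X (C(z, X) = √(2*X) = √2*√X)
Z(l) = -5*l
y(W, v) = -W/880 - v/880 (y(W, v) = (W + v)/(-880) = (W + v)*(-1/880) = -W/880 - v/880)
k = 5749 (k = -5*(-180) + 4849 = 900 + 4849 = 5749)
1/(k + y(C(-5, -3) - 5*9, 114)) = 1/(5749 + (-(√2*√(-3) - 5*9)/880 - 1/880*114)) = 1/(5749 + (-(√2*(I*√3) - 45)/880 - 57/440)) = 1/(5749 + (-(I*√6 - 45)/880 - 57/440)) = 1/(5749 + (-(-45 + I*√6)/880 - 57/440)) = 1/(5749 + ((9/176 - I*√6/880) - 57/440)) = 1/(5749 + (-69/880 - I*√6/880)) = 1/(5059051/880 - I*√6/880)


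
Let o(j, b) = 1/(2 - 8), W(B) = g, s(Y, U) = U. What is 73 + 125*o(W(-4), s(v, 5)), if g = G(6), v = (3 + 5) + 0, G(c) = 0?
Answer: 313/6 ≈ 52.167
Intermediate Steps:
v = 8 (v = 8 + 0 = 8)
g = 0
W(B) = 0
o(j, b) = -1/6 (o(j, b) = 1/(-6) = -1/6)
73 + 125*o(W(-4), s(v, 5)) = 73 + 125*(-1/6) = 73 - 125/6 = 313/6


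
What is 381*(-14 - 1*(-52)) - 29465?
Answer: -14987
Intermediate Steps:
381*(-14 - 1*(-52)) - 29465 = 381*(-14 + 52) - 29465 = 381*38 - 29465 = 14478 - 29465 = -14987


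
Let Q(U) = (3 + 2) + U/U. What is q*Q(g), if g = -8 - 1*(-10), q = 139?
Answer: 834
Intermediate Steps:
g = 2 (g = -8 + 10 = 2)
Q(U) = 6 (Q(U) = 5 + 1 = 6)
q*Q(g) = 139*6 = 834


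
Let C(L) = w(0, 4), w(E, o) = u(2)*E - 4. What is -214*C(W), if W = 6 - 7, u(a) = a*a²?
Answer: 856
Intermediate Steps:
u(a) = a³
W = -1
w(E, o) = -4 + 8*E (w(E, o) = 2³*E - 4 = 8*E - 4 = -4 + 8*E)
C(L) = -4 (C(L) = -4 + 8*0 = -4 + 0 = -4)
-214*C(W) = -214*(-4) = 856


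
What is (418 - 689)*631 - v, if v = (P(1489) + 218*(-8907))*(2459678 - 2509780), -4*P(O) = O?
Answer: -194606355045/2 ≈ -9.7303e+10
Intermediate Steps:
P(O) = -O/4
v = 194606013043/2 (v = (-1/4*1489 + 218*(-8907))*(2459678 - 2509780) = (-1489/4 - 1941726)*(-50102) = -7768393/4*(-50102) = 194606013043/2 ≈ 9.7303e+10)
(418 - 689)*631 - v = (418 - 689)*631 - 1*194606013043/2 = -271*631 - 194606013043/2 = -171001 - 194606013043/2 = -194606355045/2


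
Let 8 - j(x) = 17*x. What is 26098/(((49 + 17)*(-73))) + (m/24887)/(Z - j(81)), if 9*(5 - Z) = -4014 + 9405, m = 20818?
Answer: -251631458263/46463406825 ≈ -5.4157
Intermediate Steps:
j(x) = 8 - 17*x
Z = -594 (Z = 5 - (-4014 + 9405)/9 = 5 - ⅑*5391 = 5 - 599 = -594)
26098/(((49 + 17)*(-73))) + (m/24887)/(Z - j(81)) = 26098/(((49 + 17)*(-73))) + (20818/24887)/(-594 - (8 - 17*81)) = 26098/((66*(-73))) + (20818*(1/24887))/(-594 - (8 - 1377)) = 26098/(-4818) + 20818/(24887*(-594 - 1*(-1369))) = 26098*(-1/4818) + 20818/(24887*(-594 + 1369)) = -13049/2409 + (20818/24887)/775 = -13049/2409 + (20818/24887)*(1/775) = -13049/2409 + 20818/19287425 = -251631458263/46463406825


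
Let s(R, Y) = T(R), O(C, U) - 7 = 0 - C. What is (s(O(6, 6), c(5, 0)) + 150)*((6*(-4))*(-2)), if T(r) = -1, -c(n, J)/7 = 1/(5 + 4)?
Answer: 7152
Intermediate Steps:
O(C, U) = 7 - C (O(C, U) = 7 + (0 - C) = 7 - C)
c(n, J) = -7/9 (c(n, J) = -7/(5 + 4) = -7/9)
s(R, Y) = -1
(s(O(6, 6), c(5, 0)) + 150)*((6*(-4))*(-2)) = (-1 + 150)*((6*(-4))*(-2)) = 149*(-24*(-2)) = 149*48 = 7152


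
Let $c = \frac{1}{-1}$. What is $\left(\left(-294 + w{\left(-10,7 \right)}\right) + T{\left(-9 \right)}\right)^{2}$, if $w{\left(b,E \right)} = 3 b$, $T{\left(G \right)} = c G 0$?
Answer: $104976$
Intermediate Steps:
$c = -1$
$T{\left(G \right)} = 0$ ($T{\left(G \right)} = - G 0 = 0$)
$\left(\left(-294 + w{\left(-10,7 \right)}\right) + T{\left(-9 \right)}\right)^{2} = \left(\left(-294 + 3 \left(-10\right)\right) + 0\right)^{2} = \left(\left(-294 - 30\right) + 0\right)^{2} = \left(-324 + 0\right)^{2} = \left(-324\right)^{2} = 104976$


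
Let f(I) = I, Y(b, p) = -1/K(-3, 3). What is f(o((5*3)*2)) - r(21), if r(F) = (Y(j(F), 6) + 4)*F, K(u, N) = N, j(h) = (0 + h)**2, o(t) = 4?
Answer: -73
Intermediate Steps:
j(h) = h**2
Y(b, p) = -1/3
r(F) = 11*F/3 (r(F) = (-1/3 + 4)*F = 11*F/3)
f(o((5*3)*2)) - r(21) = 4 - 11*21/3 = 4 - 1*77 = 4 - 77 = -73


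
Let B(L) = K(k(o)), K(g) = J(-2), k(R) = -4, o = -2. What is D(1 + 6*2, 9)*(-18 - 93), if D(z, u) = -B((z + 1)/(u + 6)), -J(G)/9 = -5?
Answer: 4995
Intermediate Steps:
J(G) = 45 (J(G) = -9*(-5) = 45)
K(g) = 45
B(L) = 45
D(z, u) = -45 (D(z, u) = -1*45 = -45)
D(1 + 6*2, 9)*(-18 - 93) = -45*(-18 - 93) = -45*(-111) = 4995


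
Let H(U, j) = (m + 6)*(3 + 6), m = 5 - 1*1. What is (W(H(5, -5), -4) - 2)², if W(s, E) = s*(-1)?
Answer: 8464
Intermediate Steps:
m = 4 (m = 5 - 1 = 4)
H(U, j) = 90 (H(U, j) = (4 + 6)*(3 + 6) = 10*9 = 90)
W(s, E) = -s
(W(H(5, -5), -4) - 2)² = (-1*90 - 2)² = (-90 - 2)² = (-92)² = 8464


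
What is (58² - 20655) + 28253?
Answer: 10962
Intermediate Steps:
(58² - 20655) + 28253 = (3364 - 20655) + 28253 = -17291 + 28253 = 10962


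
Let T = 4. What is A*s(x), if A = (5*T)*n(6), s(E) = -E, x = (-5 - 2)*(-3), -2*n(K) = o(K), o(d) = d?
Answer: 1260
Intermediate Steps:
n(K) = -K/2
x = 21 (x = -7*(-3) = 21)
A = -60 (A = (5*4)*(-½*6) = 20*(-3) = -60)
A*s(x) = -(-60)*21 = -60*(-21) = 1260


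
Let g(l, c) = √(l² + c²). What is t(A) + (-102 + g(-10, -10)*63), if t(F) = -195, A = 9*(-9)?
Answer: -297 + 630*√2 ≈ 593.95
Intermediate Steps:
g(l, c) = √(c² + l²)
A = -81
t(A) + (-102 + g(-10, -10)*63) = -195 + (-102 + √((-10)² + (-10)²)*63) = -195 + (-102 + √(100 + 100)*63) = -195 + (-102 + √200*63) = -195 + (-102 + (10*√2)*63) = -195 + (-102 + 630*√2) = -297 + 630*√2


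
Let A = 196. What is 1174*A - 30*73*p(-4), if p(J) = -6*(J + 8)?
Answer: 282664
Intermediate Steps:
p(J) = -48 - 6*J (p(J) = -6*(8 + J) = -48 - 6*J)
1174*A - 30*73*p(-4) = 1174*196 - 30*73*(-48 - 6*(-4)) = 230104 - 2190*(-48 + 24) = 230104 - 2190*(-24) = 230104 - 1*(-52560) = 230104 + 52560 = 282664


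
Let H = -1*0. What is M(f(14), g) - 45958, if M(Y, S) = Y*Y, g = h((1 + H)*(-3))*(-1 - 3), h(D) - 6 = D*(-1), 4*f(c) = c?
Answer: -183783/4 ≈ -45946.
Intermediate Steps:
f(c) = c/4
H = 0
h(D) = 6 - D (h(D) = 6 + D*(-1) = 6 - D)
g = -36 (g = (6 - (1 + 0)*(-3))*(-1 - 3) = (6 - (-3))*(-4) = (6 - 1*(-3))*(-4) = (6 + 3)*(-4) = 9*(-4) = -36)
M(Y, S) = Y²
M(f(14), g) - 45958 = ((¼)*14)² - 45958 = (7/2)² - 45958 = 49/4 - 45958 = -183783/4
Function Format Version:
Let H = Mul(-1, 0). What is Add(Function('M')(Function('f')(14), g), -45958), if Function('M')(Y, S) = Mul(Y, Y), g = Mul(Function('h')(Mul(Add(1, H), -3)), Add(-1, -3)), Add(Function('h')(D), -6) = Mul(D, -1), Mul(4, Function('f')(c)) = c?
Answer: Rational(-183783, 4) ≈ -45946.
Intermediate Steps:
Function('f')(c) = Mul(Rational(1, 4), c)
H = 0
Function('h')(D) = Add(6, Mul(-1, D)) (Function('h')(D) = Add(6, Mul(D, -1)) = Add(6, Mul(-1, D)))
g = -36 (g = Mul(Add(6, Mul(-1, Mul(Add(1, 0), -3))), Add(-1, -3)) = Mul(Add(6, Mul(-1, Mul(1, -3))), -4) = Mul(Add(6, Mul(-1, -3)), -4) = Mul(Add(6, 3), -4) = Mul(9, -4) = -36)
Function('M')(Y, S) = Pow(Y, 2)
Add(Function('M')(Function('f')(14), g), -45958) = Add(Pow(Mul(Rational(1, 4), 14), 2), -45958) = Add(Pow(Rational(7, 2), 2), -45958) = Add(Rational(49, 4), -45958) = Rational(-183783, 4)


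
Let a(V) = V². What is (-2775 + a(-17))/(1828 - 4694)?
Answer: 1243/1433 ≈ 0.86741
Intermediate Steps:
(-2775 + a(-17))/(1828 - 4694) = (-2775 + (-17)²)/(1828 - 4694) = (-2775 + 289)/(-2866) = -2486*(-1/2866) = 1243/1433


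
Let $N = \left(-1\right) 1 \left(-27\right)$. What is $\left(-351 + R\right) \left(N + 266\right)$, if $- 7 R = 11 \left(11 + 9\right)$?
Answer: $- \frac{784361}{7} \approx -1.1205 \cdot 10^{5}$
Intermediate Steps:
$R = - \frac{220}{7}$ ($R = - \frac{11 \left(11 + 9\right)}{7} = - \frac{11 \cdot 20}{7} = \left(- \frac{1}{7}\right) 220 = - \frac{220}{7} \approx -31.429$)
$N = 27$ ($N = \left(-1\right) \left(-27\right) = 27$)
$\left(-351 + R\right) \left(N + 266\right) = \left(-351 - \frac{220}{7}\right) \left(27 + 266\right) = \left(- \frac{2677}{7}\right) 293 = - \frac{784361}{7}$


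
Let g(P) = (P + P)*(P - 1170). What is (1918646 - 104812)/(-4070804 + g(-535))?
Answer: -906917/1123227 ≈ -0.80742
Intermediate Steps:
g(P) = 2*P*(-1170 + P) (g(P) = (2*P)*(-1170 + P) = 2*P*(-1170 + P))
(1918646 - 104812)/(-4070804 + g(-535)) = (1918646 - 104812)/(-4070804 + 2*(-535)*(-1170 - 535)) = 1813834/(-4070804 + 2*(-535)*(-1705)) = 1813834/(-4070804 + 1824350) = 1813834/(-2246454) = 1813834*(-1/2246454) = -906917/1123227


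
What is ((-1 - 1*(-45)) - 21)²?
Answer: 529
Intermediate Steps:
((-1 - 1*(-45)) - 21)² = ((-1 + 45) - 21)² = (44 - 21)² = 23² = 529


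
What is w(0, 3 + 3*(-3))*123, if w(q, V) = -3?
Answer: -369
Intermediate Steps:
w(0, 3 + 3*(-3))*123 = -3*123 = -369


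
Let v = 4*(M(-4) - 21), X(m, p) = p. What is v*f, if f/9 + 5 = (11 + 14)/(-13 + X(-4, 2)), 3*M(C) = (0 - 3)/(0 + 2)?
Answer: 61920/11 ≈ 5629.1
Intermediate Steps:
M(C) = -½ (M(C) = ((0 - 3)/(0 + 2))/3 = (-3/2)/3 = (-3*½)/3 = (⅓)*(-3/2) = -½)
f = -720/11 (f = -45 + 9*((11 + 14)/(-13 + 2)) = -45 + 9*(25/(-11)) = -45 + 9*(25*(-1/11)) = -45 + 9*(-25/11) = -45 - 225/11 = -720/11 ≈ -65.455)
v = -86 (v = 4*(-½ - 21) = 4*(-43/2) = -86)
v*f = -86*(-720/11) = 61920/11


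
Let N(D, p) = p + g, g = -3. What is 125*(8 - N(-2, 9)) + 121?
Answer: 371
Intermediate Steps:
N(D, p) = -3 + p (N(D, p) = p - 3 = -3 + p)
125*(8 - N(-2, 9)) + 121 = 125*(8 - (-3 + 9)) + 121 = 125*(8 - 1*6) + 121 = 125*(8 - 6) + 121 = 125*2 + 121 = 250 + 121 = 371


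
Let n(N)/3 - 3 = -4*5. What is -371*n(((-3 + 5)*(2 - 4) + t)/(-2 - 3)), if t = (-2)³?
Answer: 18921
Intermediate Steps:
t = -8
n(N) = -51 (n(N) = 9 + 3*(-4*5) = 9 + 3*(-20) = 9 - 60 = -51)
-371*n(((-3 + 5)*(2 - 4) + t)/(-2 - 3)) = -371*(-51) = 18921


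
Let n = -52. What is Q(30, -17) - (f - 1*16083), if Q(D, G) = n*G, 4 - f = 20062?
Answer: 37025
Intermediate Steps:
f = -20058 (f = 4 - 1*20062 = 4 - 20062 = -20058)
Q(D, G) = -52*G
Q(30, -17) - (f - 1*16083) = -52*(-17) - (-20058 - 1*16083) = 884 - (-20058 - 16083) = 884 - 1*(-36141) = 884 + 36141 = 37025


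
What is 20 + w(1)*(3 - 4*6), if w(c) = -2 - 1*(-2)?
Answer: 20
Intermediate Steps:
w(c) = 0 (w(c) = -2 + 2 = 0)
20 + w(1)*(3 - 4*6) = 20 + 0*(3 - 4*6) = 20 + 0*(3 - 24) = 20 + 0*(-21) = 20 + 0 = 20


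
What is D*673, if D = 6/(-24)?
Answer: -673/4 ≈ -168.25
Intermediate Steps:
D = -¼ (D = 6*(-1/24) = -¼ ≈ -0.25000)
D*673 = -¼*673 = -673/4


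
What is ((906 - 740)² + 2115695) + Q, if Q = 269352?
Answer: 2412603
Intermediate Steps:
((906 - 740)² + 2115695) + Q = ((906 - 740)² + 2115695) + 269352 = (166² + 2115695) + 269352 = (27556 + 2115695) + 269352 = 2143251 + 269352 = 2412603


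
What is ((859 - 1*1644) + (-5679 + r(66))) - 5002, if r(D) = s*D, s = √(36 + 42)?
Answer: -11466 + 66*√78 ≈ -10883.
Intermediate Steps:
s = √78 ≈ 8.8318
r(D) = D*√78 (r(D) = √78*D = D*√78)
((859 - 1*1644) + (-5679 + r(66))) - 5002 = ((859 - 1*1644) + (-5679 + 66*√78)) - 5002 = ((859 - 1644) + (-5679 + 66*√78)) - 5002 = (-785 + (-5679 + 66*√78)) - 5002 = (-6464 + 66*√78) - 5002 = -11466 + 66*√78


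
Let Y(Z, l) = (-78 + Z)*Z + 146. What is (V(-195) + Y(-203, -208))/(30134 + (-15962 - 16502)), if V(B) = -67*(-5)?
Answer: -28762/1165 ≈ -24.688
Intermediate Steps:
V(B) = 335
Y(Z, l) = 146 + Z*(-78 + Z) (Y(Z, l) = Z*(-78 + Z) + 146 = 146 + Z*(-78 + Z))
(V(-195) + Y(-203, -208))/(30134 + (-15962 - 16502)) = (335 + (146 + (-203)**2 - 78*(-203)))/(30134 + (-15962 - 16502)) = (335 + (146 + 41209 + 15834))/(30134 - 32464) = (335 + 57189)/(-2330) = 57524*(-1/2330) = -28762/1165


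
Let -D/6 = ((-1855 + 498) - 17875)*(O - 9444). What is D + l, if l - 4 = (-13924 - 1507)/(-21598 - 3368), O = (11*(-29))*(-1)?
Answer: -26287999516705/24966 ≈ -1.0530e+9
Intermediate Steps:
O = 319 (O = -319*(-1) = 319)
l = 115295/24966 (l = 4 + (-13924 - 1507)/(-21598 - 3368) = 4 - 15431/(-24966) = 4 - 15431*(-1/24966) = 4 + 15431/24966 = 115295/24966 ≈ 4.6181)
D = -1052952000 (D = -6*((-1855 + 498) - 17875)*(319 - 9444) = -6*(-1357 - 17875)*(-9125) = -(-115392)*(-9125) = -6*175492000 = -1052952000)
D + l = -1052952000 + 115295/24966 = -26287999516705/24966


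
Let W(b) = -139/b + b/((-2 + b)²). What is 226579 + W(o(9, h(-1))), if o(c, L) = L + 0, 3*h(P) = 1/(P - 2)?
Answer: 82246621/361 ≈ 2.2783e+5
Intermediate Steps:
h(P) = 1/(3*(-2 + P)) (h(P) = 1/(3*(P - 2)) = 1/(3*(-2 + P)))
o(c, L) = L
W(b) = -139/b + b/(-2 + b)²
226579 + W(o(9, h(-1))) = 226579 + (-139/(1/(3*(-2 - 1))) + (1/(3*(-2 - 1)))/(-2 + 1/(3*(-2 - 1)))²) = 226579 + (-139/((⅓)/(-3)) + ((⅓)/(-3))/(-2 + (⅓)/(-3))²) = 226579 + (-139/((⅓)*(-⅓)) + ((⅓)*(-⅓))/(-2 + (⅓)*(-⅓))²) = 226579 + (-139/(-⅑) - 1/(9*(-2 - ⅑)²)) = 226579 + (-139*(-9) - 1/(9*(-19/9)²)) = 226579 + (1251 - ⅑*81/361) = 226579 + (1251 - 9/361) = 226579 + 451602/361 = 82246621/361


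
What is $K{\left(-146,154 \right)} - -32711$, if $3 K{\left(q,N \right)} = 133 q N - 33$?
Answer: $- \frac{2892272}{3} \approx -9.6409 \cdot 10^{5}$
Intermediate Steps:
$K{\left(q,N \right)} = -11 + \frac{133 N q}{3}$ ($K{\left(q,N \right)} = \frac{133 q N - 33}{3} = \frac{133 N q - 33}{3} = \frac{-33 + 133 N q}{3} = -11 + \frac{133 N q}{3}$)
$K{\left(-146,154 \right)} - -32711 = \left(-11 + \frac{133}{3} \cdot 154 \left(-146\right)\right) - -32711 = \left(-11 - \frac{2990372}{3}\right) + 32711 = - \frac{2990405}{3} + 32711 = - \frac{2892272}{3}$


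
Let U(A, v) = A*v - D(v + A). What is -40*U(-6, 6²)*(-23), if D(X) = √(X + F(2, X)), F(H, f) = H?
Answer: -198720 - 3680*√2 ≈ -2.0392e+5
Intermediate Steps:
D(X) = √(2 + X) (D(X) = √(X + 2) = √(2 + X))
U(A, v) = -√(2 + A + v) + A*v (U(A, v) = A*v - √(2 + (v + A)) = A*v - √(2 + (A + v)) = A*v - √(2 + A + v) = -√(2 + A + v) + A*v)
-40*U(-6, 6²)*(-23) = -40*(-√(2 - 6 + 6²) - 6*6²)*(-23) = -40*(-√(2 - 6 + 36) - 6*36)*(-23) = -40*(-√32 - 216)*(-23) = -40*(-4*√2 - 216)*(-23) = -40*(-216 - 4*√2)*(-23) = (8640 + 160*√2)*(-23) = -198720 - 3680*√2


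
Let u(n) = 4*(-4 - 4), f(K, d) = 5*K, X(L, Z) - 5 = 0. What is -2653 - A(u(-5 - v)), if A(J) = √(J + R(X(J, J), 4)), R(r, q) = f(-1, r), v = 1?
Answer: -2653 - I*√37 ≈ -2653.0 - 6.0828*I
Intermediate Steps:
X(L, Z) = 5 (X(L, Z) = 5 + 0 = 5)
R(r, q) = -5 (R(r, q) = 5*(-1) = -5)
u(n) = -32 (u(n) = 4*(-8) = -32)
A(J) = √(-5 + J) (A(J) = √(J - 5) = √(-5 + J))
-2653 - A(u(-5 - v)) = -2653 - √(-5 - 32) = -2653 - √(-37) = -2653 - I*√37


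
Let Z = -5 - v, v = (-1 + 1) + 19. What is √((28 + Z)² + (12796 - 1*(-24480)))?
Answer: 2*√9323 ≈ 193.11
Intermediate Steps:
v = 19 (v = 0 + 19 = 19)
Z = -24 (Z = -5 - 1*19 = -5 - 19 = -24)
√((28 + Z)² + (12796 - 1*(-24480))) = √((28 - 24)² + (12796 - 1*(-24480))) = √(4² + (12796 + 24480)) = √(16 + 37276) = √37292 = 2*√9323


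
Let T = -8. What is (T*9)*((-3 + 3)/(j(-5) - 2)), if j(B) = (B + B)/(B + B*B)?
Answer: 0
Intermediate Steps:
j(B) = 2*B/(B + B**2) (j(B) = (2*B)/(B + B**2) = 2*B/(B + B**2))
(T*9)*((-3 + 3)/(j(-5) - 2)) = (-8*9)*((-3 + 3)/(2/(1 - 5) - 2)) = -72*0/(2/(-4) - 2) = -72*0/(2*(-1/4) - 2) = -72*0/(-1/2 - 2) = -72*0/(-5/2) = -(-144)*0/5 = -72*0 = 0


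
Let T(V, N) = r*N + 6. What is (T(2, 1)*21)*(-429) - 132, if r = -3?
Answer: -27159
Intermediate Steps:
T(V, N) = 6 - 3*N (T(V, N) = -3*N + 6 = 6 - 3*N)
(T(2, 1)*21)*(-429) - 132 = ((6 - 3*1)*21)*(-429) - 132 = ((6 - 3)*21)*(-429) - 132 = (3*21)*(-429) - 132 = 63*(-429) - 132 = -27027 - 132 = -27159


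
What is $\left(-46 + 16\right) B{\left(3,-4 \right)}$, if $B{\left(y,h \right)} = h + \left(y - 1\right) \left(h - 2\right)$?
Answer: $480$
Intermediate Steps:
$B{\left(y,h \right)} = h + \left(-1 + y\right) \left(-2 + h\right)$
$\left(-46 + 16\right) B{\left(3,-4 \right)} = \left(-46 + 16\right) \left(2 - 6 - 12\right) = - 30 \left(2 - 6 - 12\right) = \left(-30\right) \left(-16\right) = 480$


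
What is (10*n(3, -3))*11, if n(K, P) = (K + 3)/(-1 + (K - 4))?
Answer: -330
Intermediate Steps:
n(K, P) = (3 + K)/(-5 + K) (n(K, P) = (3 + K)/(-1 + (-4 + K)) = (3 + K)/(-5 + K))
(10*n(3, -3))*11 = (10*((3 + 3)/(-5 + 3)))*11 = (10*(6/(-2)))*11 = (10*(-½*6))*11 = (10*(-3))*11 = -30*11 = -330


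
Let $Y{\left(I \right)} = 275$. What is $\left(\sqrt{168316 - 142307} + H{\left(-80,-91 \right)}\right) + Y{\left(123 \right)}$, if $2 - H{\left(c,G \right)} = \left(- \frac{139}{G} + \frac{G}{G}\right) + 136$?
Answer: $\frac{12601}{91} + \sqrt{26009} \approx 299.75$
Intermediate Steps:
$H{\left(c,G \right)} = -135 + \frac{139}{G}$ ($H{\left(c,G \right)} = 2 - \left(\left(- \frac{139}{G} + \frac{G}{G}\right) + 136\right) = 2 - \left(\left(- \frac{139}{G} + 1\right) + 136\right) = 2 - \left(\left(1 - \frac{139}{G}\right) + 136\right) = 2 - \left(137 - \frac{139}{G}\right) = -135 + \frac{139}{G}$)
$\left(\sqrt{168316 - 142307} + H{\left(-80,-91 \right)}\right) + Y{\left(123 \right)} = \left(\sqrt{168316 - 142307} - \left(135 - \frac{139}{-91}\right)\right) + 275 = \left(\sqrt{26009} + \left(-135 + 139 \left(- \frac{1}{91}\right)\right)\right) + 275 = \left(\sqrt{26009} - \frac{12424}{91}\right) + 275 = \left(- \frac{12424}{91} + \sqrt{26009}\right) + 275 = \frac{12601}{91} + \sqrt{26009}$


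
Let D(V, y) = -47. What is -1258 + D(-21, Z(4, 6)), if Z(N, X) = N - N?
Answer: -1305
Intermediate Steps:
Z(N, X) = 0
-1258 + D(-21, Z(4, 6)) = -1258 - 47 = -1305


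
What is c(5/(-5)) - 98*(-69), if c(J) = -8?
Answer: 6754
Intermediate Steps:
c(5/(-5)) - 98*(-69) = -8 - 98*(-69) = -8 + 6762 = 6754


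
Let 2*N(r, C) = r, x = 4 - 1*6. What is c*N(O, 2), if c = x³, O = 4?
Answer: -16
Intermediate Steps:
x = -2 (x = 4 - 6 = -2)
N(r, C) = r/2
c = -8 (c = (-2)³ = -8)
c*N(O, 2) = -4*4 = -8*2 = -16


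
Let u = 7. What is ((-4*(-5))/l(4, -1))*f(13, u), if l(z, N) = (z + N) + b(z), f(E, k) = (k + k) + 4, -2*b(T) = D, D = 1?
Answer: 144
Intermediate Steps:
b(T) = -½ (b(T) = -½*1 = -½)
f(E, k) = 4 + 2*k (f(E, k) = 2*k + 4 = 4 + 2*k)
l(z, N) = -½ + N + z (l(z, N) = (z + N) - ½ = (N + z) - ½ = -½ + N + z)
((-4*(-5))/l(4, -1))*f(13, u) = ((-4*(-5))/(-½ - 1 + 4))*(4 + 2*7) = (20/(5/2))*(4 + 14) = (20*(⅖))*18 = 8*18 = 144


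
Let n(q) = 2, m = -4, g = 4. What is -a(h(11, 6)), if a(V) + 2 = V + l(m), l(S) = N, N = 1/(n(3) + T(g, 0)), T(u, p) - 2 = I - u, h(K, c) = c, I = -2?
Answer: -7/2 ≈ -3.5000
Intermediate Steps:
T(u, p) = -u (T(u, p) = 2 + (-2 - u) = -u)
N = -1/2 (N = 1/(2 - 1*4) = 1/(2 - 4) = 1/(-2) = -1/2 ≈ -0.50000)
l(S) = -1/2
a(V) = -5/2 + V (a(V) = -2 + (V - 1/2) = -2 + (-1/2 + V) = -5/2 + V)
-a(h(11, 6)) = -(-5/2 + 6) = -1*7/2 = -7/2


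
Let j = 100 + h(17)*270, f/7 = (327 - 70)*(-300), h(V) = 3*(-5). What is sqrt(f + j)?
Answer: 5*I*sqrt(21746) ≈ 737.33*I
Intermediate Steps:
h(V) = -15
f = -539700 (f = 7*((327 - 70)*(-300)) = 7*(257*(-300)) = 7*(-77100) = -539700)
j = -3950 (j = 100 - 15*270 = 100 - 4050 = -3950)
sqrt(f + j) = sqrt(-539700 - 3950) = sqrt(-543650) = 5*I*sqrt(21746)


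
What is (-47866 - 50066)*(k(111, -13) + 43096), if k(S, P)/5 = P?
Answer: -4214111892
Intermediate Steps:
k(S, P) = 5*P
(-47866 - 50066)*(k(111, -13) + 43096) = (-47866 - 50066)*(5*(-13) + 43096) = -97932*(-65 + 43096) = -97932*43031 = -4214111892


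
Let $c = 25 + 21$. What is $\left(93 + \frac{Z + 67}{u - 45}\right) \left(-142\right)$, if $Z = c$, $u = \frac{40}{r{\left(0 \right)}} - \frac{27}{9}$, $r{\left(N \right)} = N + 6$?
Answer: $- \frac{794703}{62} \approx -12818.0$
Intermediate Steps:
$r{\left(N \right)} = 6 + N$
$u = \frac{11}{3}$ ($u = \frac{40}{6 + 0} - \frac{27}{9} = \frac{40}{6} - 3 = 40 \cdot \frac{1}{6} - 3 = \frac{20}{3} - 3 = \frac{11}{3} \approx 3.6667$)
$c = 46$
$Z = 46$
$\left(93 + \frac{Z + 67}{u - 45}\right) \left(-142\right) = \left(93 + \frac{46 + 67}{\frac{11}{3} - 45}\right) \left(-142\right) = \left(93 + \frac{113}{- \frac{124}{3}}\right) \left(-142\right) = \left(93 + 113 \left(- \frac{3}{124}\right)\right) \left(-142\right) = \left(93 - \frac{339}{124}\right) \left(-142\right) = \frac{11193}{124} \left(-142\right) = - \frac{794703}{62}$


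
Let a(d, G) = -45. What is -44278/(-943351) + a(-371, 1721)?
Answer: -42406517/943351 ≈ -44.953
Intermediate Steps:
-44278/(-943351) + a(-371, 1721) = -44278/(-943351) - 45 = -44278*(-1/943351) - 45 = 44278/943351 - 45 = -42406517/943351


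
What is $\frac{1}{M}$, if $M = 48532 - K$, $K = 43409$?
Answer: $\frac{1}{5123} \approx 0.0001952$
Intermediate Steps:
$M = 5123$ ($M = 48532 - 43409 = 5123$)
$\frac{1}{M} = \frac{1}{5123}$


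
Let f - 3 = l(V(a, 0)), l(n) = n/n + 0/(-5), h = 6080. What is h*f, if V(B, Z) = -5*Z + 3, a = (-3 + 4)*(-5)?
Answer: 24320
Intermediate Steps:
a = -5 (a = 1*(-5) = -5)
V(B, Z) = 3 - 5*Z
l(n) = 1 (l(n) = 1 + 0*(-⅕) = 1 + 0 = 1)
f = 4 (f = 3 + 1 = 4)
h*f = 6080*4 = 24320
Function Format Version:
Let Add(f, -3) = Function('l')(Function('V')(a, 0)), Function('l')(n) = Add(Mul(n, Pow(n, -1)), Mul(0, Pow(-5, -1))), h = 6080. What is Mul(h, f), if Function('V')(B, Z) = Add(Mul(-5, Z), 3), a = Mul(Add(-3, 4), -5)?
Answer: 24320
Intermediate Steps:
a = -5 (a = Mul(1, -5) = -5)
Function('V')(B, Z) = Add(3, Mul(-5, Z))
Function('l')(n) = 1 (Function('l')(n) = Add(1, Mul(0, Rational(-1, 5))) = Add(1, 0) = 1)
f = 4 (f = Add(3, 1) = 4)
Mul(h, f) = Mul(6080, 4) = 24320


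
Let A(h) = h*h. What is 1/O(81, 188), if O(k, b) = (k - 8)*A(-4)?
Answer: 1/1168 ≈ 0.00085616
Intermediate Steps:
A(h) = h**2
O(k, b) = -128 + 16*k (O(k, b) = (k - 8)*(-4)**2 = (-8 + k)*16 = -128 + 16*k)
1/O(81, 188) = 1/(-128 + 16*81) = 1/(-128 + 1296) = 1/1168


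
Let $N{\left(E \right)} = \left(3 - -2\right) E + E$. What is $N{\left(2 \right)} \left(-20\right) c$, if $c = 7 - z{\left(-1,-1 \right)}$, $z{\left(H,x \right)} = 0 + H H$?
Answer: $-1440$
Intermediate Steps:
$z{\left(H,x \right)} = H^{2}$ ($z{\left(H,x \right)} = 0 + H^{2} = H^{2}$)
$N{\left(E \right)} = 6 E$ ($N{\left(E \right)} = \left(3 + 2\right) E + E = 5 E + E = 6 E$)
$c = 6$ ($c = 7 - \left(-1\right)^{2} = 7 - 1 = 6$)
$N{\left(2 \right)} \left(-20\right) c = 6 \cdot 2 \left(-20\right) 6 = 12 \left(-20\right) 6 = \left(-240\right) 6 = -1440$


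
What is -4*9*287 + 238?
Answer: -10094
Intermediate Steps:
-4*9*287 + 238 = -36*287 + 238 = -10332 + 238 = -10094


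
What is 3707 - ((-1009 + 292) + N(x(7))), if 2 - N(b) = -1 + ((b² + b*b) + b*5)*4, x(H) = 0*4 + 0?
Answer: 4421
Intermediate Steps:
x(H) = 0 (x(H) = 0 + 0 = 0)
N(b) = 3 - 20*b - 8*b² (N(b) = 2 - (-1 + ((b² + b*b) + b*5)*4) = 2 - (-1 + ((b² + b²) + 5*b)*4) = 2 - (-1 + (2*b² + 5*b)*4) = 2 - (-1 + (8*b² + 20*b)) = 2 - (-1 + 8*b² + 20*b) = 2 + (1 - 20*b - 8*b²) = 3 - 20*b - 8*b²)
3707 - ((-1009 + 292) + N(x(7))) = 3707 - ((-1009 + 292) + (3 - 20*0 - 8*0²)) = 3707 - (-717 + (3 + 0 - 8*0)) = 3707 - (-717 + (3 + 0 + 0)) = 3707 - (-717 + 3) = 3707 - 1*(-714) = 3707 + 714 = 4421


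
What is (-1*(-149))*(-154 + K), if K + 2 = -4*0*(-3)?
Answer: -23244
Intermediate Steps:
K = -2 (K = -2 - 4*0*(-3) = -2 + 0*(-3) = -2 + 0 = -2)
(-1*(-149))*(-154 + K) = (-1*(-149))*(-154 - 2) = 149*(-156) = -23244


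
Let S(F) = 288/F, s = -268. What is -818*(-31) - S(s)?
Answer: 1699058/67 ≈ 25359.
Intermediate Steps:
-818*(-31) - S(s) = -818*(-31) - 288/(-268) = 25358 - 288*(-1)/268 = 25358 - 1*(-72/67) = 25358 + 72/67 = 1699058/67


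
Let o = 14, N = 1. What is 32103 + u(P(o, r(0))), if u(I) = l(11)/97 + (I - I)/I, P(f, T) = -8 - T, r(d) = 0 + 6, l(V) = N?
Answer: 3113992/97 ≈ 32103.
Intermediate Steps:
l(V) = 1
r(d) = 6
u(I) = 1/97 (u(I) = 1/97 + (I - I)/I = 1*(1/97) + 0/I = 1/97 + 0 = 1/97)
32103 + u(P(o, r(0))) = 32103 + 1/97 = 3113992/97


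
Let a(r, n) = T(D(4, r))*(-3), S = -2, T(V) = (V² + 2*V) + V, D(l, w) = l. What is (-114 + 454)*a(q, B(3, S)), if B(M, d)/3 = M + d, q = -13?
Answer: -28560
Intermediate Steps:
T(V) = V² + 3*V
B(M, d) = 3*M + 3*d (B(M, d) = 3*(M + d) = 3*M + 3*d)
a(r, n) = -84 (a(r, n) = (4*(3 + 4))*(-3) = (4*7)*(-3) = 28*(-3) = -84)
(-114 + 454)*a(q, B(3, S)) = (-114 + 454)*(-84) = 340*(-84) = -28560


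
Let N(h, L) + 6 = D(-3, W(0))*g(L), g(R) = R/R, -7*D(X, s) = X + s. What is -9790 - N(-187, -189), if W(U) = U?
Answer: -68491/7 ≈ -9784.4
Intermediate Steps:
D(X, s) = -X/7 - s/7 (D(X, s) = -(X + s)/7 = -X/7 - s/7)
g(R) = 1
N(h, L) = -39/7 (N(h, L) = -6 + (-⅐*(-3) - ⅐*0)*1 = -6 + (3/7 + 0)*1 = -6 + (3/7)*1 = -6 + 3/7 = -39/7)
-9790 - N(-187, -189) = -9790 - 1*(-39/7) = -9790 + 39/7 = -68491/7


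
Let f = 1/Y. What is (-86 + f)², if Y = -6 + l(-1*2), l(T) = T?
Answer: 474721/64 ≈ 7417.5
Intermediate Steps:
Y = -8 (Y = -6 - 1*2 = -6 - 2 = -8)
f = -⅛ (f = 1/(-8) = -⅛ ≈ -0.12500)
(-86 + f)² = (-86 - ⅛)² = (-689/8)² = 474721/64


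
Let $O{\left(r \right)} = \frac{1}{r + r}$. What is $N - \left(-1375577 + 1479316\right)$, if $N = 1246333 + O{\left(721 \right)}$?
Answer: $\frac{1647620549}{1442} \approx 1.1426 \cdot 10^{6}$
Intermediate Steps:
$O{\left(r \right)} = \frac{1}{2 r}$
$N = \frac{1797212187}{1442}$ ($N = 1246333 + \frac{1}{2 \cdot 721} = 1246333 + \frac{1}{2} \cdot \frac{1}{721} = 1246333 + \frac{1}{1442} = \frac{1797212187}{1442} \approx 1.2463 \cdot 10^{6}$)
$N - \left(-1375577 + 1479316\right) = \frac{1797212187}{1442} - \left(-1375577 + 1479316\right) = \frac{1797212187}{1442} - 103739 = \frac{1647620549}{1442}$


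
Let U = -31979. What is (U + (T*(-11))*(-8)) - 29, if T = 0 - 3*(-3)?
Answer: -31216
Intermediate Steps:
T = 9 (T = 0 + 9 = 9)
(U + (T*(-11))*(-8)) - 29 = (-31979 + (9*(-11))*(-8)) - 29 = (-31979 - 99*(-8)) - 29 = (-31979 + 792) - 29 = -31187 - 29 = -31216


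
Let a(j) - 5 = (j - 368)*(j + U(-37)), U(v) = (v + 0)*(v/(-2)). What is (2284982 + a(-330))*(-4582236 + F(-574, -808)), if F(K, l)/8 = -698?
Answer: -13731840744560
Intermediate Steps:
F(K, l) = -5584 (F(K, l) = 8*(-698) = -5584)
U(v) = -v²/2 (U(v) = v*(v*(-½)) = v*(-v/2) = -v²/2)
a(j) = 5 + (-368 + j)*(-1369/2 + j) (a(j) = 5 + (j - 368)*(j - ½*(-37)²) = 5 + (-368 + j)*(j - ½*1369) = 5 + (-368 + j)*(j - 1369/2) = 5 + (-368 + j)*(-1369/2 + j))
(2284982 + a(-330))*(-4582236 + F(-574, -808)) = (2284982 + (251901 + (-330)² - 2105/2*(-330)))*(-4582236 - 5584) = (2284982 + (251901 + 108900 + 347325))*(-4587820) = (2284982 + 708126)*(-4587820) = 2993108*(-4587820) = -13731840744560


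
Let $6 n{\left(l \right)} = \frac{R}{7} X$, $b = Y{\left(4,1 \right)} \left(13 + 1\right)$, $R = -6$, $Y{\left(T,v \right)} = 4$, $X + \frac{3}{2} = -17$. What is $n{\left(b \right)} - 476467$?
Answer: $- \frac{6670501}{14} \approx -4.7646 \cdot 10^{5}$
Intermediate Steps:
$X = - \frac{37}{2}$ ($X = - \frac{3}{2} - 17 = - \frac{37}{2} \approx -18.5$)
$b = 56$ ($b = 4 \left(13 + 1\right) = 4 \cdot 14 = 56$)
$n{\left(l \right)} = \frac{37}{14}$ ($n{\left(l \right)} = \frac{- \frac{6}{7} \left(- \frac{37}{2}\right)}{6} = \frac{\left(-6\right) \frac{1}{7} \left(- \frac{37}{2}\right)}{6} = \frac{\left(- \frac{6}{7}\right) \left(- \frac{37}{2}\right)}{6} = \frac{1}{6} \cdot \frac{111}{7} = \frac{37}{14}$)
$n{\left(b \right)} - 476467 = \frac{37}{14} - 476467 = - \frac{6670501}{14}$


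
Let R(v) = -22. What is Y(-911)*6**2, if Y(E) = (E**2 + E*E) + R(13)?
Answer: 59753520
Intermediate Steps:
Y(E) = -22 + 2*E**2 (Y(E) = (E**2 + E*E) - 22 = (E**2 + E**2) - 22 = 2*E**2 - 22 = -22 + 2*E**2)
Y(-911)*6**2 = (-22 + 2*(-911)**2)*6**2 = (-22 + 2*829921)*36 = (-22 + 1659842)*36 = 1659820*36 = 59753520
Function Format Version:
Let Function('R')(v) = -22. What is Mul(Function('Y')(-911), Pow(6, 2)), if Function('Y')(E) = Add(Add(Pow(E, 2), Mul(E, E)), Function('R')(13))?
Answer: 59753520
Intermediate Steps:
Function('Y')(E) = Add(-22, Mul(2, Pow(E, 2))) (Function('Y')(E) = Add(Add(Pow(E, 2), Mul(E, E)), -22) = Add(Add(Pow(E, 2), Pow(E, 2)), -22) = Add(Mul(2, Pow(E, 2)), -22) = Add(-22, Mul(2, Pow(E, 2))))
Mul(Function('Y')(-911), Pow(6, 2)) = Mul(Add(-22, Mul(2, Pow(-911, 2))), Pow(6, 2)) = Mul(Add(-22, Mul(2, 829921)), 36) = Mul(Add(-22, 1659842), 36) = Mul(1659820, 36) = 59753520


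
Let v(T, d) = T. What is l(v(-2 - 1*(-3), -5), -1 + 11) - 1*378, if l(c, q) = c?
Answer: -377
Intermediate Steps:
l(v(-2 - 1*(-3), -5), -1 + 11) - 1*378 = (-2 - 1*(-3)) - 1*378 = (-2 + 3) - 378 = 1 - 378 = -377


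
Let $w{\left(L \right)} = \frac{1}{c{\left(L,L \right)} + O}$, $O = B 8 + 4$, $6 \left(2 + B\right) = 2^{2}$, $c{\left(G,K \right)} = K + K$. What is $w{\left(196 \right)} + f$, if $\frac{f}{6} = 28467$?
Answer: $\frac{197447115}{1156} \approx 1.708 \cdot 10^{5}$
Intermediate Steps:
$f = 170802$ ($f = 6 \cdot 28467 = 170802$)
$c{\left(G,K \right)} = 2 K$
$B = - \frac{4}{3}$ ($B = -2 + \frac{2^{2}}{6} = -2 + \frac{1}{6} \cdot 4 = -2 + \frac{2}{3} = - \frac{4}{3} \approx -1.3333$)
$O = - \frac{20}{3}$ ($O = \left(- \frac{4}{3}\right) 8 + 4 = - \frac{32}{3} + 4 = - \frac{20}{3} \approx -6.6667$)
$w{\left(L \right)} = \frac{1}{- \frac{20}{3} + 2 L}$ ($w{\left(L \right)} = \frac{1}{2 L - \frac{20}{3}} = \frac{1}{- \frac{20}{3} + 2 L}$)
$w{\left(196 \right)} + f = \frac{3}{2 \left(-10 + 3 \cdot 196\right)} + 170802 = \frac{3}{2 \left(-10 + 588\right)} + 170802 = \frac{3}{2 \cdot 578} + 170802 = \frac{3}{2} \cdot \frac{1}{578} + 170802 = \frac{3}{1156} + 170802 = \frac{197447115}{1156}$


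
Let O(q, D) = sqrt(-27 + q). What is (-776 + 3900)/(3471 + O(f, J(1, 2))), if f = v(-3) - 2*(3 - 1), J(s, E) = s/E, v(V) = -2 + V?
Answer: 3614468/4015959 - 6248*I/4015959 ≈ 0.90003 - 0.0015558*I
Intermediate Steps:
f = -9 (f = (-2 - 3) - 2*(3 - 1) = -5 - 2*2 = -5 - 4 = -9)
(-776 + 3900)/(3471 + O(f, J(1, 2))) = (-776 + 3900)/(3471 + sqrt(-27 - 9)) = 3124/(3471 + sqrt(-36)) = 3124/(3471 + 6*I) = 3124*((3471 - 6*I)/12047877) = 3124*(3471 - 6*I)/12047877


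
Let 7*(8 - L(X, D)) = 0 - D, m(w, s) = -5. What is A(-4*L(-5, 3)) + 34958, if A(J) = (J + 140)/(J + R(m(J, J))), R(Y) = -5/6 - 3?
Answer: 55124302/1577 ≈ 34955.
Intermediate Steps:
L(X, D) = 8 + D/7 (L(X, D) = 8 - (0 - D)/7 = 8 - (-1)*D/7 = 8 + D/7)
R(Y) = -23/6 (R(Y) = -5*1/6 - 3 = -5/6 - 3 = -23/6)
A(J) = (140 + J)/(-23/6 + J) (A(J) = (J + 140)/(J - 23/6) = (140 + J)/(-23/6 + J))
A(-4*L(-5, 3)) + 34958 = 6*(140 - 4*(8 + (1/7)*3))/(-23 + 6*(-4*(8 + (1/7)*3))) + 34958 = 6*(140 - 4*(8 + 3/7))/(-23 + 6*(-4*(8 + 3/7))) + 34958 = 6*(140 - 4*59/7)/(-23 + 6*(-4*59/7)) + 34958 = 6*(140 - 236/7)/(-23 + 6*(-236/7)) + 34958 = 6*(744/7)/(-23 - 1416/7) + 34958 = 6*(744/7)/(-1577/7) + 34958 = 6*(-7/1577)*(744/7) + 34958 = -4464/1577 + 34958 = 55124302/1577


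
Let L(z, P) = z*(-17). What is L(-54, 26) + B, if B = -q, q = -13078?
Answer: 13996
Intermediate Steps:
L(z, P) = -17*z
B = 13078 (B = -1*(-13078) = 13078)
L(-54, 26) + B = -17*(-54) + 13078 = 918 + 13078 = 13996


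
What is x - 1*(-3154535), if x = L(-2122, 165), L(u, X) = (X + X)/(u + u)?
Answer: 6693923105/2122 ≈ 3.1545e+6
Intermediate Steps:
L(u, X) = X/u (L(u, X) = (2*X)/((2*u)) = (2*X)*(1/(2*u)) = X/u)
x = -165/2122 (x = 165/(-2122) = 165*(-1/2122) = -165/2122 ≈ -0.077757)
x - 1*(-3154535) = -165/2122 - 1*(-3154535) = -165/2122 + 3154535 = 6693923105/2122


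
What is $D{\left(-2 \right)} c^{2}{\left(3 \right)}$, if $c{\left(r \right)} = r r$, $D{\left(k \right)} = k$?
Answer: $-162$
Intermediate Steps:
$c{\left(r \right)} = r^{2}$
$D{\left(-2 \right)} c^{2}{\left(3 \right)} = - 2 \left(3^{2}\right)^{2} = - 2 \cdot 9^{2} = \left(-2\right) 81 = -162$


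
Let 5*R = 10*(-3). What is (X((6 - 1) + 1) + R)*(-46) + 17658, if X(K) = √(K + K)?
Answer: 17934 - 92*√3 ≈ 17775.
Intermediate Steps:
R = -6 (R = (10*(-3))/5 = (⅕)*(-30) = -6)
X(K) = √2*√K (X(K) = √(2*K) = √2*√K)
(X((6 - 1) + 1) + R)*(-46) + 17658 = (√2*√((6 - 1) + 1) - 6)*(-46) + 17658 = (√2*√(5 + 1) - 6)*(-46) + 17658 = (√2*√6 - 6)*(-46) + 17658 = (2*√3 - 6)*(-46) + 17658 = (-6 + 2*√3)*(-46) + 17658 = (276 - 92*√3) + 17658 = 17934 - 92*√3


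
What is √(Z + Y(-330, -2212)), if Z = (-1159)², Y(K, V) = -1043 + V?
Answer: √1340026 ≈ 1157.6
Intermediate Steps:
Z = 1343281
√(Z + Y(-330, -2212)) = √(1343281 + (-1043 - 2212)) = √(1343281 - 3255) = √1340026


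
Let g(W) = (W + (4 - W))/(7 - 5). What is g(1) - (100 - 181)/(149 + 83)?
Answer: 545/232 ≈ 2.3491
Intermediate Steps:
g(W) = 2 (g(W) = 4/2 = 4*(½) = 2)
g(1) - (100 - 181)/(149 + 83) = 2 - (100 - 181)/(149 + 83) = 2 - (-81)/232 = 2 - 1*(-81/232) = 2 + 81/232 = 545/232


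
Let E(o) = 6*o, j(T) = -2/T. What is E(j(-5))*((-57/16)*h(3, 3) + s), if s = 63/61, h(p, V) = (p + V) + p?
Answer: -18171/244 ≈ -74.471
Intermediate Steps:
h(p, V) = V + 2*p (h(p, V) = (V + p) + p = V + 2*p)
s = 63/61 (s = 63*(1/61) = 63/61 ≈ 1.0328)
E(j(-5))*((-57/16)*h(3, 3) + s) = (6*(-2/(-5)))*((-57/16)*(3 + 2*3) + 63/61) = (6*(-2*(-⅕)))*((-57*1/16)*(3 + 6) + 63/61) = (6*(⅖))*(-57/16*9 + 63/61) = 12*(-513/16 + 63/61)/5 = (12/5)*(-30285/976) = -18171/244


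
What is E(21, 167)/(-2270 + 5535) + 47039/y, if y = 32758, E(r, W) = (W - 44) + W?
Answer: 32616431/21390974 ≈ 1.5248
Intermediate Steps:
E(r, W) = -44 + 2*W (E(r, W) = (-44 + W) + W = -44 + 2*W)
E(21, 167)/(-2270 + 5535) + 47039/y = (-44 + 2*167)/(-2270 + 5535) + 47039/32758 = (-44 + 334)/3265 + 47039*(1/32758) = 290*(1/3265) + 47039/32758 = 58/653 + 47039/32758 = 32616431/21390974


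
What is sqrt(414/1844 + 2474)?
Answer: sqrt(2103298670)/922 ≈ 49.742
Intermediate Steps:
sqrt(414/1844 + 2474) = sqrt(414*(1/1844) + 2474) = sqrt(207/922 + 2474) = sqrt(2281235/922) = sqrt(2103298670)/922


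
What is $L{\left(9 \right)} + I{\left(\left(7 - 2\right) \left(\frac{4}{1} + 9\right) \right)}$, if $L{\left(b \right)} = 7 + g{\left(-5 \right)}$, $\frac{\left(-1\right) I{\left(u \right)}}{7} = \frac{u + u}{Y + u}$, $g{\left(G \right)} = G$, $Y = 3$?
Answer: $- \frac{387}{34} \approx -11.382$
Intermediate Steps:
$I{\left(u \right)} = - \frac{14 u}{3 + u}$ ($I{\left(u \right)} = - 7 \frac{u + u}{3 + u} = - 7 \frac{2 u}{3 + u} = - \frac{14 u}{3 + u}$)
$L{\left(b \right)} = 2$ ($L{\left(b \right)} = 7 - 5 = 2$)
$L{\left(9 \right)} + I{\left(\left(7 - 2\right) \left(\frac{4}{1} + 9\right) \right)} = 2 - \frac{14 \left(7 - 2\right) \left(\frac{4}{1} + 9\right)}{3 + \left(7 - 2\right) \left(\frac{4}{1} + 9\right)} = 2 - \frac{14 \cdot 5 \left(4 \cdot 1 + 9\right)}{3 + 5 \left(4 \cdot 1 + 9\right)} = 2 - \frac{14 \cdot 5 \left(4 + 9\right)}{3 + 5 \left(4 + 9\right)} = 2 - \frac{14 \cdot 5 \cdot 13}{3 + 5 \cdot 13} = 2 - \frac{910}{3 + 65} = 2 - \frac{910}{68} = 2 - 910 \cdot \frac{1}{68} = 2 - \frac{455}{34} = - \frac{387}{34}$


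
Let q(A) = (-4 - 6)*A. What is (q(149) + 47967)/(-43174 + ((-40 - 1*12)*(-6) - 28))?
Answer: -46477/42890 ≈ -1.0836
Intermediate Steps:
q(A) = -10*A
(q(149) + 47967)/(-43174 + ((-40 - 1*12)*(-6) - 28)) = (-10*149 + 47967)/(-43174 + ((-40 - 1*12)*(-6) - 28)) = (-1490 + 47967)/(-43174 + ((-40 - 12)*(-6) - 28)) = 46477/(-43174 + (-52*(-6) - 28)) = 46477/(-43174 + (312 - 28)) = 46477/(-43174 + 284) = 46477/(-42890) = 46477*(-1/42890) = -46477/42890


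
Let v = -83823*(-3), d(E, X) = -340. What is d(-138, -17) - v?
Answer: -251809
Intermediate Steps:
v = 251469
d(-138, -17) - v = -340 - 1*251469 = -340 - 251469 = -251809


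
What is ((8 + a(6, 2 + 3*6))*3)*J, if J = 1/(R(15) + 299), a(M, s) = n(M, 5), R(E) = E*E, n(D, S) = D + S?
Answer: 57/524 ≈ 0.10878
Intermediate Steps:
R(E) = E**2
a(M, s) = 5 + M (a(M, s) = M + 5 = 5 + M)
J = 1/524 (J = 1/(15**2 + 299) = 1/(225 + 299) = 1/524 ≈ 0.0019084)
((8 + a(6, 2 + 3*6))*3)*J = ((8 + (5 + 6))*3)*(1/524) = ((8 + 11)*3)*(1/524) = (19*3)*(1/524) = 57*(1/524) = 57/524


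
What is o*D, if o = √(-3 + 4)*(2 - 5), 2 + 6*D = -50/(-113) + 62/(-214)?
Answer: 22335/24182 ≈ 0.92362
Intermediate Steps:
D = -7445/24182 (D = -⅓ + (-50/(-113) + 62/(-214))/6 = -⅓ + (-50*(-1/113) + 62*(-1/214))/6 = -⅓ + (50/113 - 31/107)/6 = -⅓ + (⅙)*(1847/12091) = -⅓ + 1847/72546 = -7445/24182 ≈ -0.30787)
o = -3 (o = √1*(-3) = 1*(-3) = -3)
o*D = -3*(-7445/24182) = 22335/24182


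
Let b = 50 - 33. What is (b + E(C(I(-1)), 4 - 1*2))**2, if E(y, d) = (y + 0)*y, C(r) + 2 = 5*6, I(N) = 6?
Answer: 641601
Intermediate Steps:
C(r) = 28 (C(r) = -2 + 5*6 = -2 + 30 = 28)
E(y, d) = y**2 (E(y, d) = y*y = y**2)
b = 17
(b + E(C(I(-1)), 4 - 1*2))**2 = (17 + 28**2)**2 = (17 + 784)**2 = 801**2 = 641601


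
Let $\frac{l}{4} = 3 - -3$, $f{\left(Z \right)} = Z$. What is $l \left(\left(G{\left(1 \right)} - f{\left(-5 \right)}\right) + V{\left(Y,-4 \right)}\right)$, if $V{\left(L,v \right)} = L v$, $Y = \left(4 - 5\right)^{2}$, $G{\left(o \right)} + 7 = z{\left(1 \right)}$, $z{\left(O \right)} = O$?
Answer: $-120$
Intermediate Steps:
$G{\left(o \right)} = -6$ ($G{\left(o \right)} = -7 + 1 = -6$)
$l = 24$ ($l = 4 \left(3 - -3\right) = 4 \left(3 + 3\right) = 4 \cdot 6 = 24$)
$Y = 1$ ($Y = \left(-1\right)^{2} = 1$)
$l \left(\left(G{\left(1 \right)} - f{\left(-5 \right)}\right) + V{\left(Y,-4 \right)}\right) = 24 \left(\left(-6 - -5\right) + 1 \left(-4\right)\right) = 24 \left(\left(-6 + 5\right) - 4\right) = 24 \left(-1 - 4\right) = 24 \left(-5\right) = -120$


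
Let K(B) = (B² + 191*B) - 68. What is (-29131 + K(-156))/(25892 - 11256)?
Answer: -34659/14636 ≈ -2.3681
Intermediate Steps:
K(B) = -68 + B² + 191*B
(-29131 + K(-156))/(25892 - 11256) = (-29131 + (-68 + (-156)² + 191*(-156)))/(25892 - 11256) = (-29131 + (-68 + 24336 - 29796))/14636 = (-29131 - 5528)*(1/14636) = -34659*1/14636 = -34659/14636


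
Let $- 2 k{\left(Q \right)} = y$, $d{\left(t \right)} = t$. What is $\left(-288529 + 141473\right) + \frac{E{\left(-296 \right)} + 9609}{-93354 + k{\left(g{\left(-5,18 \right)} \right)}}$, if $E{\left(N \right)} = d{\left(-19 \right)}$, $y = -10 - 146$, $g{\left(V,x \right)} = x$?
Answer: $- \frac{6858402523}{46638} \approx -1.4706 \cdot 10^{5}$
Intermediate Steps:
$y = -156$ ($y = -10 - 146 = -156$)
$E{\left(N \right)} = -19$
$k{\left(Q \right)} = 78$ ($k{\left(Q \right)} = \left(- \frac{1}{2}\right) \left(-156\right) = 78$)
$\left(-288529 + 141473\right) + \frac{E{\left(-296 \right)} + 9609}{-93354 + k{\left(g{\left(-5,18 \right)} \right)}} = \left(-288529 + 141473\right) + \frac{-19 + 9609}{-93354 + 78} = -147056 + \frac{9590}{-93276} = -147056 + 9590 \left(- \frac{1}{93276}\right) = -147056 - \frac{4795}{46638} = - \frac{6858402523}{46638}$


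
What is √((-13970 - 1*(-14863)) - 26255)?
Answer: 3*I*√2818 ≈ 159.25*I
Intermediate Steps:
√((-13970 - 1*(-14863)) - 26255) = √((-13970 + 14863) - 26255) = √(893 - 26255) = √(-25362) = 3*I*√2818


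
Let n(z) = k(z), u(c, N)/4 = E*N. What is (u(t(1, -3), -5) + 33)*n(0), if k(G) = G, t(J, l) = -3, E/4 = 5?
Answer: 0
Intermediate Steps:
E = 20 (E = 4*5 = 20)
u(c, N) = 80*N (u(c, N) = 4*(20*N) = 80*N)
n(z) = z
(u(t(1, -3), -5) + 33)*n(0) = (80*(-5) + 33)*0 = (-400 + 33)*0 = -367*0 = 0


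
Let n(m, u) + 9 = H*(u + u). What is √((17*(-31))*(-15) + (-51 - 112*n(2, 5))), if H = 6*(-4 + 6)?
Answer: I*√4578 ≈ 67.661*I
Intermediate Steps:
H = 12 (H = 6*2 = 12)
n(m, u) = -9 + 24*u (n(m, u) = -9 + 12*(u + u) = -9 + 12*(2*u) = -9 + 24*u)
√((17*(-31))*(-15) + (-51 - 112*n(2, 5))) = √((17*(-31))*(-15) + (-51 - 112*(-9 + 24*5))) = √(-527*(-15) + (-51 - 112*(-9 + 120))) = √(7905 + (-51 - 112*111)) = √(7905 + (-51 - 12432)) = √(7905 - 12483) = √(-4578) = I*√4578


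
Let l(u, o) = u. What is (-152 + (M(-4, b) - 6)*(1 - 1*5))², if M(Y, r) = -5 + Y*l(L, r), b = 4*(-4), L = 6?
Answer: 144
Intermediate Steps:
b = -16
M(Y, r) = -5 + 6*Y (M(Y, r) = -5 + Y*6 = -5 + 6*Y)
(-152 + (M(-4, b) - 6)*(1 - 1*5))² = (-152 + ((-5 + 6*(-4)) - 6)*(1 - 1*5))² = (-152 + ((-5 - 24) - 6)*(1 - 5))² = (-152 + (-29 - 6)*(-4))² = (-152 - 35*(-4))² = (-152 + 140)² = (-12)² = 144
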